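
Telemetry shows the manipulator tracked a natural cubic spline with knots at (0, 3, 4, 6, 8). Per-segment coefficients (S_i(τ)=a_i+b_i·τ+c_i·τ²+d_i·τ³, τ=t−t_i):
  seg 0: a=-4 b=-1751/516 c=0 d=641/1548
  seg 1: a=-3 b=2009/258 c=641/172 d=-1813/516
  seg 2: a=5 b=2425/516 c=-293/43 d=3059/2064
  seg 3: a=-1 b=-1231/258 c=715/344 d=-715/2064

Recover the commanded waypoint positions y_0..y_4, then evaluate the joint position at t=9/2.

y_0=-4 y_1=-3 y_2=5 y_3=-1 y_4=-5
S(9/2) = 32097/5504

y_0 = S_0(0) = a_0 = -4
y_1 = S_1(0) = a_1 = -3
y_2 = S_2(0) = a_2 = 5
y_3 = S_3(0) = a_3 = -1
y_4 = S_3(2) = -5
t_q=9/2 is in segment 2 (τ=1/2); S_2(τ)=32097/5504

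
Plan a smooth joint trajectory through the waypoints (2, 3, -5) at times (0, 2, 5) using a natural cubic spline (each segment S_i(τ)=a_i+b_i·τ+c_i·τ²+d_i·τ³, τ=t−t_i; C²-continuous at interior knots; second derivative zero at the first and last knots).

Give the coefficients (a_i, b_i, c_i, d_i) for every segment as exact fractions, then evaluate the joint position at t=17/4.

Δ: Δ0=1/2, Δ1=-8/3
row 1: diag=10, rhs=-19; c'=3/10, d'=-19/10
back: M1=-19/10
M: M0=0, M1=-19/10, M2=0
seg 0: a=2, c=M0/2=0, d=(M1−M0)/(6·2)=-19/120, b=Δ0−h0·(2M0+M1)/6=17/15
seg 1: a=3, c=M1/2=-19/20, d=(M2−M1)/(6·3)=19/180, b=Δ1−h1·(2M1+M2)/6=-23/30
t_q=17/4 → seg 1, τ=9/4; S=3+-23/30·τ+-19/20·τ²+19/180·τ³=-597/256

  seg 0: a=2 b=17/15 c=0 d=-19/120
  seg 1: a=3 b=-23/30 c=-19/20 d=19/180
S(17/4) = -597/256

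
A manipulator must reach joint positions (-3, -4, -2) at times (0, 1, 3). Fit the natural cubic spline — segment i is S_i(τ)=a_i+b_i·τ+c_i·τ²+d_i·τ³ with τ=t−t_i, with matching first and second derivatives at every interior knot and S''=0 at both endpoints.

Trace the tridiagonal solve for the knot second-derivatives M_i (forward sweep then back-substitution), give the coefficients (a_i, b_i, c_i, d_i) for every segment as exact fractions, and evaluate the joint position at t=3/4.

Δ: Δ0=-1, Δ1=1
row 1: diag=6, rhs=12; c'=1/3, d'=2
back: M1=2
M: M0=0, M1=2, M2=0
seg 0: a=-3, c=M0/2=0, d=(M1−M0)/(6·1)=1/3, b=Δ0−h0·(2M0+M1)/6=-4/3
seg 1: a=-4, c=M1/2=1, d=(M2−M1)/(6·2)=-1/6, b=Δ1−h1·(2M1+M2)/6=-1/3
t_q=3/4 → seg 0, τ=3/4; S=-3+-4/3·τ+0·τ²+1/3·τ³=-247/64

  seg 0: a=-3 b=-4/3 c=0 d=1/3
  seg 1: a=-4 b=-1/3 c=1 d=-1/6
S(3/4) = -247/64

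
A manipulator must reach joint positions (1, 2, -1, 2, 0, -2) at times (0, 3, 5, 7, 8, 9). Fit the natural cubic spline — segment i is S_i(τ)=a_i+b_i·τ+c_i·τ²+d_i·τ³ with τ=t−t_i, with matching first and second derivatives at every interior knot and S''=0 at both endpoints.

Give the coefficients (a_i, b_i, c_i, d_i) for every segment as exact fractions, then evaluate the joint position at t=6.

  seg 0: a=1 b=3053/2382 c=0 d=-251/2382
  seg 1: a=2 b=-1862/1191 c=-753/794 d=4669/9528
  seg 2: a=-1 b=1247/2382 c=3163/1588 d=-7163/9528
  seg 3: a=2 b=-632/1191 c=-1000/397 d=1250/1191
  seg 4: a=0 b=-2882/1191 c=250/397 d=-250/1191
S(6) = 2425/3176

Δ: Δ0=1/3, Δ1=-3/2, Δ2=3/2, Δ3=-2, Δ4=-2
row 1: diag=10, rhs=-11; c'=1/5, d'=-11/10
row 2: denom=8−2·1/5=38/5; d'=(18−2·-11/10)/(38/5)=101/38
row 3: denom=6−2·5/19=104/19; d'=(-21−2·101/38)/(104/19)=-125/26
row 4: denom=4−1·19/104=397/104; d'=(0−1·-125/26)/(397/104)=500/397
back: M4=500/397
back: M3=-125/26−19/104·500/397=-2000/397
back: M2=101/38−5/19·-2000/397=3163/794
back: M1=-11/10−1/5·3163/794=-753/397
M: M0=0, M1=-753/397, M2=3163/794, M3=-2000/397, M4=500/397, M5=0
seg 0: a=1, c=M0/2=0, d=(M1−M0)/(6·3)=-251/2382, b=Δ0−h0·(2M0+M1)/6=3053/2382
seg 1: a=2, c=M1/2=-753/794, d=(M2−M1)/(6·2)=4669/9528, b=Δ1−h1·(2M1+M2)/6=-1862/1191
seg 2: a=-1, c=M2/2=3163/1588, d=(M3−M2)/(6·2)=-7163/9528, b=Δ2−h2·(2M2+M3)/6=1247/2382
seg 3: a=2, c=M3/2=-1000/397, d=(M4−M3)/(6·1)=1250/1191, b=Δ3−h3·(2M3+M4)/6=-632/1191
seg 4: a=0, c=M4/2=250/397, d=(M5−M4)/(6·1)=-250/1191, b=Δ4−h4·(2M4+M5)/6=-2882/1191
t_q=6 → seg 2, τ=1; S=-1+1247/2382·τ+3163/1588·τ²+-7163/9528·τ³=2425/3176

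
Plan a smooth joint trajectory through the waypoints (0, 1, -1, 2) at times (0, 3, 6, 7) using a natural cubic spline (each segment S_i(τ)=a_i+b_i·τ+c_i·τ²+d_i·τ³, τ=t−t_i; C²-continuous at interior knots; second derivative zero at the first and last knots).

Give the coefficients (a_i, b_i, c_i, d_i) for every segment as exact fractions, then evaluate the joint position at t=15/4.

Δ: Δ0=1/3, Δ1=-2/3, Δ2=3
row 1: diag=12, rhs=-6; c'=1/4, d'=-1/2
row 2: denom=8−3·1/4=29/4; d'=(22−3·-1/2)/(29/4)=94/29
back: M2=94/29
back: M1=-1/2−1/4·94/29=-38/29
M: M0=0, M1=-38/29, M2=94/29, M3=0
seg 0: a=0, c=M0/2=0, d=(M1−M0)/(6·3)=-19/261, b=Δ0−h0·(2M0+M1)/6=86/87
seg 1: a=1, c=M1/2=-19/29, d=(M2−M1)/(6·3)=22/87, b=Δ1−h1·(2M1+M2)/6=-85/87
seg 2: a=-1, c=M2/2=47/29, d=(M3−M2)/(6·1)=-47/87, b=Δ2−h2·(2M2+M3)/6=167/87
t_q=15/4 → seg 1, τ=3/4; S=1+-85/87·τ+-19/29·τ²+22/87·τ³=5/928

  seg 0: a=0 b=86/87 c=0 d=-19/261
  seg 1: a=1 b=-85/87 c=-19/29 d=22/87
  seg 2: a=-1 b=167/87 c=47/29 d=-47/87
S(15/4) = 5/928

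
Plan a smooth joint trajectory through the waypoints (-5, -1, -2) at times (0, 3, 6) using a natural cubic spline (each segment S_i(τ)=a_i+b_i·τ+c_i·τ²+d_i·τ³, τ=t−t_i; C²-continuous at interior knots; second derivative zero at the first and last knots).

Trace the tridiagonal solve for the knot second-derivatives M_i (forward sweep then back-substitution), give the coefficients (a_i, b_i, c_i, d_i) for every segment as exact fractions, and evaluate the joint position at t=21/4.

  seg 0: a=-5 b=7/4 c=0 d=-5/108
  seg 1: a=-1 b=1/2 c=-5/12 d=5/108
S(21/4) = -373/256

Δ: Δ0=4/3, Δ1=-1/3
row 1: diag=12, rhs=-10; c'=1/4, d'=-5/6
back: M1=-5/6
M: M0=0, M1=-5/6, M2=0
seg 0: a=-5, c=M0/2=0, d=(M1−M0)/(6·3)=-5/108, b=Δ0−h0·(2M0+M1)/6=7/4
seg 1: a=-1, c=M1/2=-5/12, d=(M2−M1)/(6·3)=5/108, b=Δ1−h1·(2M1+M2)/6=1/2
t_q=21/4 → seg 1, τ=9/4; S=-1+1/2·τ+-5/12·τ²+5/108·τ³=-373/256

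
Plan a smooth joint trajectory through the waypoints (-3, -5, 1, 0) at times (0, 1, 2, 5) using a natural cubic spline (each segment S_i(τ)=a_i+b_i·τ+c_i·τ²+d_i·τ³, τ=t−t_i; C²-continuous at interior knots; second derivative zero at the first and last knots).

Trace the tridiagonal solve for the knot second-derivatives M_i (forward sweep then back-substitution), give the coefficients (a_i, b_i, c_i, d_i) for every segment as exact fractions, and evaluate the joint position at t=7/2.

Δ: Δ0=-2, Δ1=6, Δ2=-1/3
row 1: diag=4, rhs=48; c'=1/4, d'=12
row 2: denom=8−1·1/4=31/4; d'=(-38−1·12)/(31/4)=-200/31
back: M2=-200/31
back: M1=12−1/4·-200/31=422/31
M: M0=0, M1=422/31, M2=-200/31, M3=0
seg 0: a=-3, c=M0/2=0, d=(M1−M0)/(6·1)=211/93, b=Δ0−h0·(2M0+M1)/6=-397/93
seg 1: a=-5, c=M1/2=211/31, d=(M2−M1)/(6·1)=-311/93, b=Δ1−h1·(2M1+M2)/6=236/93
seg 2: a=1, c=M2/2=-100/31, d=(M3−M2)/(6·3)=100/279, b=Δ2−h2·(2M2+M3)/6=569/93
t_q=7/2 → seg 2, τ=3/2; S=1+569/93·τ+-100/31·τ²+100/279·τ³=128/31

  seg 0: a=-3 b=-397/93 c=0 d=211/93
  seg 1: a=-5 b=236/93 c=211/31 d=-311/93
  seg 2: a=1 b=569/93 c=-100/31 d=100/279
S(7/2) = 128/31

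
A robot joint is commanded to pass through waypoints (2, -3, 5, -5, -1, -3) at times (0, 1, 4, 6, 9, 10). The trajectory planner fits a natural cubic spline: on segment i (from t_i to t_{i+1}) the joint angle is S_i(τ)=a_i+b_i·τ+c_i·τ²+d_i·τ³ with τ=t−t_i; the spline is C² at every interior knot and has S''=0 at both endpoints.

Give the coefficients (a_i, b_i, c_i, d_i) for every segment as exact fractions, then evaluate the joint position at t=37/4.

Δ: Δ0=-5, Δ1=8/3, Δ2=-5, Δ3=4/3, Δ4=-2
row 1: diag=8, rhs=46; c'=3/8, d'=23/4
row 2: denom=10−3·3/8=71/8; d'=(-46−3·23/4)/(71/8)=-506/71
row 3: denom=10−2·16/71=678/71; d'=(38−2·-506/71)/(678/71)=1855/339
row 4: denom=8−3·71/226=1595/226; d'=(-20−3·1855/339)/(1595/226)=-1646/319
back: M4=-1646/319
back: M3=1855/339−71/226·-1646/319=6788/957
back: M2=-506/71−16/71·6788/957=-8350/957
back: M1=23/4−3/8·-8350/957=2878/319
M: M0=0, M1=2878/319, M2=-8350/957, M3=6788/957, M4=-1646/319, M5=0
seg 0: a=2, c=M0/2=0, d=(M1−M0)/(6·1)=1439/957, b=Δ0−h0·(2M0+M1)/6=-6224/957
seg 1: a=-3, c=M1/2=1439/319, d=(M2−M1)/(6·3)=-772/783, b=Δ1−h1·(2M1+M2)/6=-1907/957
seg 2: a=5, c=M2/2=-4175/957, d=(M3−M2)/(6·2)=29/22, b=Δ2−h2·(2M2+M3)/6=-1481/957
seg 3: a=-5, c=M3/2=3394/957, d=(M4−M3)/(6·3)=-533/783, b=Δ3−h3·(2M3+M4)/6=-3043/957
seg 4: a=-1, c=M4/2=-823/319, d=(M5−M4)/(6·1)=823/957, b=Δ4−h4·(2M4+M5)/6=-268/957
t_q=37/4 → seg 4, τ=1/4; S=-1+-268/957·τ+-823/319·τ²+823/957·τ³=-24863/20416

  seg 0: a=2 b=-6224/957 c=0 d=1439/957
  seg 1: a=-3 b=-1907/957 c=1439/319 d=-772/783
  seg 2: a=5 b=-1481/957 c=-4175/957 d=29/22
  seg 3: a=-5 b=-3043/957 c=3394/957 d=-533/783
  seg 4: a=-1 b=-268/957 c=-823/319 d=823/957
S(37/4) = -24863/20416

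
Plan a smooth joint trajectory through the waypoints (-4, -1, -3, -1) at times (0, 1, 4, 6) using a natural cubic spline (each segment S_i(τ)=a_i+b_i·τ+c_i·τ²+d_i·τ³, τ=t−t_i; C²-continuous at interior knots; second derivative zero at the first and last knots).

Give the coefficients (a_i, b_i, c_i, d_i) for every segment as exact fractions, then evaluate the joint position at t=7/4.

Δ: Δ0=3, Δ1=-2/3, Δ2=1
row 1: diag=8, rhs=-22; c'=3/8, d'=-11/4
row 2: denom=10−3·3/8=71/8; d'=(10−3·-11/4)/(71/8)=146/71
back: M2=146/71
back: M1=-11/4−3/8·146/71=-250/71
M: M0=0, M1=-250/71, M2=146/71, M3=0
seg 0: a=-4, c=M0/2=0, d=(M1−M0)/(6·1)=-125/213, b=Δ0−h0·(2M0+M1)/6=764/213
seg 1: a=-1, c=M1/2=-125/71, d=(M2−M1)/(6·3)=22/71, b=Δ1−h1·(2M1+M2)/6=389/213
seg 2: a=-3, c=M2/2=73/71, d=(M3−M2)/(6·2)=-73/426, b=Δ2−h2·(2M2+M3)/6=-79/213
t_q=7/4 → seg 1, τ=3/4; S=-1+389/213·τ+-125/71·τ²+22/71·τ³=-1113/2272

  seg 0: a=-4 b=764/213 c=0 d=-125/213
  seg 1: a=-1 b=389/213 c=-125/71 d=22/71
  seg 2: a=-3 b=-79/213 c=73/71 d=-73/426
S(7/4) = -1113/2272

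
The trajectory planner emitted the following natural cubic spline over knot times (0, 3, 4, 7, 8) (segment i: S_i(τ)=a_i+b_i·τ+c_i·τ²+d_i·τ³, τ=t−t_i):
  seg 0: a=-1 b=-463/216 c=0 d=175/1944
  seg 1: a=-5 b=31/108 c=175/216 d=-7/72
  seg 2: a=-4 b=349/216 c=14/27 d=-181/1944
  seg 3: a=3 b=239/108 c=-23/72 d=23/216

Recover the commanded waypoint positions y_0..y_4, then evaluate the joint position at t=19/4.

y_0=-1 y_1=-5 y_2=-4 y_3=3 y_4=5
S(19/4) = -3895/1536

y_0 = S_0(0) = a_0 = -1
y_1 = S_1(0) = a_1 = -5
y_2 = S_2(0) = a_2 = -4
y_3 = S_3(0) = a_3 = 3
y_4 = S_3(1) = 5
t_q=19/4 is in segment 2 (τ=3/4); S_2(τ)=-3895/1536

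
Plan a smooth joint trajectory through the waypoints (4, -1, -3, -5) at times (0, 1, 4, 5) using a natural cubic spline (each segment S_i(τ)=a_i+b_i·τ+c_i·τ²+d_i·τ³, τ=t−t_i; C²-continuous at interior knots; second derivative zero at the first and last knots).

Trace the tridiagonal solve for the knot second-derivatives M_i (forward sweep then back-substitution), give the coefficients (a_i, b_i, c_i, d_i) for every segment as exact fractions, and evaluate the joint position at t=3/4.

Δ: Δ0=-5, Δ1=-2/3, Δ2=-2
row 1: diag=8, rhs=26; c'=3/8, d'=13/4
row 2: denom=8−3·3/8=55/8; d'=(-8−3·13/4)/(55/8)=-142/55
back: M2=-142/55
back: M1=13/4−3/8·-142/55=232/55
M: M0=0, M1=232/55, M2=-142/55, M3=0
seg 0: a=4, c=M0/2=0, d=(M1−M0)/(6·1)=116/165, b=Δ0−h0·(2M0+M1)/6=-941/165
seg 1: a=-1, c=M1/2=116/55, d=(M2−M1)/(6·3)=-17/45, b=Δ1−h1·(2M1+M2)/6=-593/165
seg 2: a=-3, c=M2/2=-71/55, d=(M3−M2)/(6·1)=71/165, b=Δ2−h2·(2M2+M3)/6=-188/165
t_q=3/4 → seg 0, τ=3/4; S=4+-941/165·τ+0·τ²+116/165·τ³=17/880

  seg 0: a=4 b=-941/165 c=0 d=116/165
  seg 1: a=-1 b=-593/165 c=116/55 d=-17/45
  seg 2: a=-3 b=-188/165 c=-71/55 d=71/165
S(3/4) = 17/880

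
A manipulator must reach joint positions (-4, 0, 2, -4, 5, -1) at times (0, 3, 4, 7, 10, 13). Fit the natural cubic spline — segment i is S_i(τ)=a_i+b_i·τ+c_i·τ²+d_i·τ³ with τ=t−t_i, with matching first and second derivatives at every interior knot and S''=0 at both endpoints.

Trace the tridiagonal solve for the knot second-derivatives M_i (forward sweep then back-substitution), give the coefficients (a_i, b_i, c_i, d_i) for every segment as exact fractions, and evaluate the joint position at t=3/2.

Δ: Δ0=4/3, Δ1=2, Δ2=-2, Δ3=3, Δ4=-2
row 1: diag=8, rhs=4; c'=1/8, d'=1/2
row 2: denom=8−1·1/8=63/8; d'=(-24−1·1/2)/(63/8)=-28/9
row 3: denom=12−3·8/21=76/7; d'=(30−3·-28/9)/(76/7)=413/114
row 4: denom=12−3·21/76=849/76; d'=(-30−3·413/114)/(849/76)=-3106/849
back: M4=-3106/849
back: M3=413/114−21/76·-3106/849=3934/849
back: M2=-28/9−8/21·3934/849=-1380/283
back: M1=1/2−1/8·-1380/283=314/283
M: M0=0, M1=314/283, M2=-1380/283, M3=3934/849, M4=-3106/849, M5=0
seg 0: a=-4, c=M0/2=0, d=(M1−M0)/(6·3)=157/2547, b=Δ0−h0·(2M0+M1)/6=661/849
seg 1: a=0, c=M1/2=157/283, d=(M2−M1)/(6·1)=-847/849, b=Δ1−h1·(2M1+M2)/6=2074/849
seg 2: a=2, c=M2/2=-690/283, d=(M3−M2)/(6·3)=4037/7641, b=Δ2−h2·(2M2+M3)/6=475/849
seg 3: a=-4, c=M3/2=1967/849, d=(M4−M3)/(6·3)=-3520/7641, b=Δ3−h3·(2M3+M4)/6=166/849
seg 4: a=5, c=M4/2=-1553/849, d=(M5−M4)/(6·3)=1553/7641, b=Δ4−h4·(2M4+M5)/6=1408/849
t_q=3/2 → seg 0, τ=3/2; S=-4+661/849·τ+0·τ²+157/2547·τ³=-5941/2264

  seg 0: a=-4 b=661/849 c=0 d=157/2547
  seg 1: a=0 b=2074/849 c=157/283 d=-847/849
  seg 2: a=2 b=475/849 c=-690/283 d=4037/7641
  seg 3: a=-4 b=166/849 c=1967/849 d=-3520/7641
  seg 4: a=5 b=1408/849 c=-1553/849 d=1553/7641
S(3/2) = -5941/2264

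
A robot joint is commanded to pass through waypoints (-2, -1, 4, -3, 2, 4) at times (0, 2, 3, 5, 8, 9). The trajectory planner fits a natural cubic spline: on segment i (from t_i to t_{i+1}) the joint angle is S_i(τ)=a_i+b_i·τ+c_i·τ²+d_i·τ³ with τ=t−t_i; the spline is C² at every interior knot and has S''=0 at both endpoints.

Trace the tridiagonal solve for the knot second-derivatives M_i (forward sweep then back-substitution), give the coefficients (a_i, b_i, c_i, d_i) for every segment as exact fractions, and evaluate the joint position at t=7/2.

  seg 0: a=-2 b=-22607/13758 c=0 d=14743/27516
  seg 1: a=-1 b=65851/13758 c=14743/4586 d=-20645/6879
  seg 2: a=4 b=30439/13758 c=-26547/4586 d=40345/27516
  seg 3: a=-3 b=-46055/13758 c=6899/2293 d=-6133/13758
  seg 4: a=2 b=18359/6879 c=-4601/4586 d=4601/13758
S(7/2) = 281935/73376

Δ: Δ0=1/2, Δ1=5, Δ2=-7/2, Δ3=5/3, Δ4=2
row 1: diag=6, rhs=27; c'=1/6, d'=9/2
row 2: denom=6−1·1/6=35/6; d'=(-51−1·9/2)/(35/6)=-333/35
row 3: denom=10−2·12/35=326/35; d'=(31−2·-333/35)/(326/35)=1751/326
row 4: denom=8−3·105/326=2293/326; d'=(2−3·1751/326)/(2293/326)=-4601/2293
back: M4=-4601/2293
back: M3=1751/326−105/326·-4601/2293=13798/2293
back: M2=-333/35−12/35·13798/2293=-26547/2293
back: M1=9/2−1/6·-26547/2293=14743/2293
M: M0=0, M1=14743/2293, M2=-26547/2293, M3=13798/2293, M4=-4601/2293, M5=0
seg 0: a=-2, c=M0/2=0, d=(M1−M0)/(6·2)=14743/27516, b=Δ0−h0·(2M0+M1)/6=-22607/13758
seg 1: a=-1, c=M1/2=14743/4586, d=(M2−M1)/(6·1)=-20645/6879, b=Δ1−h1·(2M1+M2)/6=65851/13758
seg 2: a=4, c=M2/2=-26547/4586, d=(M3−M2)/(6·2)=40345/27516, b=Δ2−h2·(2M2+M3)/6=30439/13758
seg 3: a=-3, c=M3/2=6899/2293, d=(M4−M3)/(6·3)=-6133/13758, b=Δ3−h3·(2M3+M4)/6=-46055/13758
seg 4: a=2, c=M4/2=-4601/4586, d=(M5−M4)/(6·1)=4601/13758, b=Δ4−h4·(2M4+M5)/6=18359/6879
t_q=7/2 → seg 2, τ=1/2; S=4+30439/13758·τ+-26547/4586·τ²+40345/27516·τ³=281935/73376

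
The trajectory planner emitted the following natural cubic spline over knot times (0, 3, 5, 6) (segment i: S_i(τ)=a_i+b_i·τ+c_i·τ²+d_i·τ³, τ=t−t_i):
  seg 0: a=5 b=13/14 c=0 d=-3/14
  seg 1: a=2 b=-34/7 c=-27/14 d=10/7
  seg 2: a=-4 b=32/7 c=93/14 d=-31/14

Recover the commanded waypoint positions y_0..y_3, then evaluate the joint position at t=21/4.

y_0 = S_0(0) = a_0 = 5
y_1 = S_1(0) = a_1 = 2
y_2 = S_2(0) = a_2 = -4
y_3 = S_2(1) = 5
t_q=21/4 is in segment 2 (τ=1/4); S_2(τ)=-317/128

y_0=5 y_1=2 y_2=-4 y_3=5
S(21/4) = -317/128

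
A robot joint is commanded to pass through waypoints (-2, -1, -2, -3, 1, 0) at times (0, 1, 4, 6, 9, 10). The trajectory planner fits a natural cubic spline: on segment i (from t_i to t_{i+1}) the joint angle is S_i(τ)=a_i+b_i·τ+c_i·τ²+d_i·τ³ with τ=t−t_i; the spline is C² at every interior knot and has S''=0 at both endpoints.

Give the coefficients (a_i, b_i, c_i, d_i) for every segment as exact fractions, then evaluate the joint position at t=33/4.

Δ: Δ0=1, Δ1=-1/3, Δ2=-1/2, Δ3=4/3, Δ4=-1
row 1: diag=8, rhs=-8; c'=3/8, d'=-1
row 2: denom=10−3·3/8=71/8; d'=(-1−3·-1)/(71/8)=16/71
row 3: denom=10−2·16/71=678/71; d'=(11−2·16/71)/(678/71)=749/678
row 4: denom=8−3·71/226=1595/226; d'=(-14−3·749/678)/(1595/226)=-3913/1595
back: M4=-3913/1595
back: M3=749/678−71/226·-3913/1595=8974/4785
back: M2=16/71−16/71·8974/4785=-944/4785
back: M1=-1−3/8·-944/4785=-1477/1595
M: M0=0, M1=-1477/1595, M2=-944/4785, M3=8974/4785, M4=-3913/1595, M5=0
seg 0: a=-2, c=M0/2=0, d=(M1−M0)/(6·1)=-1477/9570, b=Δ0−h0·(2M0+M1)/6=11047/9570
seg 1: a=-1, c=M1/2=-1477/3190, d=(M2−M1)/(6·3)=317/7830, b=Δ1−h1·(2M1+M2)/6=3308/4785
seg 2: a=-2, c=M2/2=-472/4785, d=(M3−M2)/(6·2)=19/110, b=Δ2−h2·(2M2+M3)/6=-9509/9570
seg 3: a=-3, c=M3/2=4487/4785, d=(M4−M3)/(6·3)=-1883/7830, b=Δ3−h3·(2M3+M4)/6=6551/9570
seg 4: a=1, c=M4/2=-3913/3190, d=(M5−M4)/(6·1)=3913/9570, b=Δ4−h4·(2M4+M5)/6=-872/4785
t_q=33/4 → seg 3, τ=9/4; S=-3+6551/9570·τ+4487/4785·τ²+-1883/7830·τ³=111909/204160

  seg 0: a=-2 b=11047/9570 c=0 d=-1477/9570
  seg 1: a=-1 b=3308/4785 c=-1477/3190 d=317/7830
  seg 2: a=-2 b=-9509/9570 c=-472/4785 d=19/110
  seg 3: a=-3 b=6551/9570 c=4487/4785 d=-1883/7830
  seg 4: a=1 b=-872/4785 c=-3913/3190 d=3913/9570
S(33/4) = 111909/204160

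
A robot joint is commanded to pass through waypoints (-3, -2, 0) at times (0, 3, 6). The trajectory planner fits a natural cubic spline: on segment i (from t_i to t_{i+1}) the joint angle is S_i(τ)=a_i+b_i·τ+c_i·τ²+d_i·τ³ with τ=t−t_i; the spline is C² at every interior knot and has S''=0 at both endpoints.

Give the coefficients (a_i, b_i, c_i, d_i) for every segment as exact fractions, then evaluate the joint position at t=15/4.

Δ: Δ0=1/3, Δ1=2/3
row 1: diag=12, rhs=2; c'=1/4, d'=1/6
back: M1=1/6
M: M0=0, M1=1/6, M2=0
seg 0: a=-3, c=M0/2=0, d=(M1−M0)/(6·3)=1/108, b=Δ0−h0·(2M0+M1)/6=1/4
seg 1: a=-2, c=M1/2=1/12, d=(M2−M1)/(6·3)=-1/108, b=Δ1−h1·(2M1+M2)/6=1/2
t_q=15/4 → seg 1, τ=3/4; S=-2+1/2·τ+1/12·τ²+-1/108·τ³=-405/256

  seg 0: a=-3 b=1/4 c=0 d=1/108
  seg 1: a=-2 b=1/2 c=1/12 d=-1/108
S(15/4) = -405/256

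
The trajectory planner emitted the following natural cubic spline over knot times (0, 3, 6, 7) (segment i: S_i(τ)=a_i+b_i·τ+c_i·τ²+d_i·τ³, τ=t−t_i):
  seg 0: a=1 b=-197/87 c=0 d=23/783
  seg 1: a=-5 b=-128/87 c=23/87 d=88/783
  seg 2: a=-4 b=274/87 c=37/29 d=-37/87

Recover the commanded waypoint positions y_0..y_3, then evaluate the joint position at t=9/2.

y_0=1 y_1=-5 y_2=-4 y_3=0
S(9/2) = -723/116

y_0 = S_0(0) = a_0 = 1
y_1 = S_1(0) = a_1 = -5
y_2 = S_2(0) = a_2 = -4
y_3 = S_2(1) = 0
t_q=9/2 is in segment 1 (τ=3/2); S_1(τ)=-723/116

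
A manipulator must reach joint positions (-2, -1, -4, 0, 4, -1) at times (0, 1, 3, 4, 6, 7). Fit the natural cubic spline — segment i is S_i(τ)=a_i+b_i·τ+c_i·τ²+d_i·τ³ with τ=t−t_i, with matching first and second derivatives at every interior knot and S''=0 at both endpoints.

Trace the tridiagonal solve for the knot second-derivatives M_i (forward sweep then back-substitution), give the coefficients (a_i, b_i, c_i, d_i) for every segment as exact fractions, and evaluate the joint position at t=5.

  seg 0: a=-2 b=1801/988 c=0 d=-813/988
  seg 1: a=-1 b=-319/494 c=-2439/988 d=2017/1976
  seg 2: a=-4 b=427/247 c=903/247 d=-18/13
  seg 3: a=0 b=1207/247 c=-123/247 d=-467/988
  seg 4: a=4 b=-686/247 c=-1647/494 d=549/494
S(5) = 3869/988

Δ: Δ0=1, Δ1=-3/2, Δ2=4, Δ3=2, Δ4=-5
row 1: diag=6, rhs=-15; c'=1/3, d'=-5/2
row 2: denom=6−2·1/3=16/3; d'=(33−2·-5/2)/(16/3)=57/8
row 3: denom=6−1·3/16=93/16; d'=(-12−1·57/8)/(93/16)=-102/31
row 4: denom=6−2·32/93=494/93; d'=(-42−2·-102/31)/(494/93)=-1647/247
back: M4=-1647/247
back: M3=-102/31−32/93·-1647/247=-246/247
back: M2=57/8−3/16·-246/247=1806/247
back: M1=-5/2−1/3·1806/247=-2439/494
M: M0=0, M1=-2439/494, M2=1806/247, M3=-246/247, M4=-1647/247, M5=0
seg 0: a=-2, c=M0/2=0, d=(M1−M0)/(6·1)=-813/988, b=Δ0−h0·(2M0+M1)/6=1801/988
seg 1: a=-1, c=M1/2=-2439/988, d=(M2−M1)/(6·2)=2017/1976, b=Δ1−h1·(2M1+M2)/6=-319/494
seg 2: a=-4, c=M2/2=903/247, d=(M3−M2)/(6·1)=-18/13, b=Δ2−h2·(2M2+M3)/6=427/247
seg 3: a=0, c=M3/2=-123/247, d=(M4−M3)/(6·2)=-467/988, b=Δ3−h3·(2M3+M4)/6=1207/247
seg 4: a=4, c=M4/2=-1647/494, d=(M5−M4)/(6·1)=549/494, b=Δ4−h4·(2M4+M5)/6=-686/247
t_q=5 → seg 3, τ=1; S=0+1207/247·τ+-123/247·τ²+-467/988·τ³=3869/988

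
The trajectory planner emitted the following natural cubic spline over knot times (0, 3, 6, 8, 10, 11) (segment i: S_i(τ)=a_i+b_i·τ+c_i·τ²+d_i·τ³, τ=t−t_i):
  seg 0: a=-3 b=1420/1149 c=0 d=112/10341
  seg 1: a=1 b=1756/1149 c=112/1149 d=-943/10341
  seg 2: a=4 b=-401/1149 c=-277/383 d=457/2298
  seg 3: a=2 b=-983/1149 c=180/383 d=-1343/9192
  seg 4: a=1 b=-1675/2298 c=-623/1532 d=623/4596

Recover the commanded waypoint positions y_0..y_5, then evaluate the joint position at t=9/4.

y_0 = S_0(0) = a_0 = -3
y_1 = S_1(0) = a_1 = 1
y_2 = S_2(0) = a_2 = 4
y_3 = S_3(0) = a_3 = 2
y_4 = S_4(0) = a_4 = 1
y_5 = S_4(1) = 0
t_q=9/4 is in segment 0 (τ=9/4); S_0(τ)=-147/1532

y_0=-3 y_1=1 y_2=4 y_3=2 y_4=1 y_5=0
S(9/4) = -147/1532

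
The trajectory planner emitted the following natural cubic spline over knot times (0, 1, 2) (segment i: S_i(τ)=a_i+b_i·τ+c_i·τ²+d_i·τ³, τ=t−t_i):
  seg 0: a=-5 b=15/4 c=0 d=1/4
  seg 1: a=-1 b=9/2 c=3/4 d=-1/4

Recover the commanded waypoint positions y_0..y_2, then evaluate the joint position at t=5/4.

y_0=-5 y_1=-1 y_2=4
S(5/4) = 43/256

y_0 = S_0(0) = a_0 = -5
y_1 = S_1(0) = a_1 = -1
y_2 = S_1(1) = 4
t_q=5/4 is in segment 1 (τ=1/4); S_1(τ)=43/256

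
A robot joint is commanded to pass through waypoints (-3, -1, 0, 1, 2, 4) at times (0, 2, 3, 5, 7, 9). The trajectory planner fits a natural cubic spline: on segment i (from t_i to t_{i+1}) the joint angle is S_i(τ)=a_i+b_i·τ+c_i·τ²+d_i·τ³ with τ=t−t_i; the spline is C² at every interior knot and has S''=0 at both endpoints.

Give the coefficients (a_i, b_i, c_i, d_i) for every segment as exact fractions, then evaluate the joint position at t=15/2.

Δ: Δ0=1, Δ1=1, Δ2=1/2, Δ3=1/2, Δ4=1
row 1: diag=6, rhs=0; c'=1/6, d'=0
row 2: denom=6−1·1/6=35/6; d'=(-3−1·0)/(35/6)=-18/35
row 3: denom=8−2·12/35=256/35; d'=(0−2·-18/35)/(256/35)=9/64
row 4: denom=8−2·35/128=477/64; d'=(3−2·9/64)/(477/64)=58/159
back: M4=58/159
back: M3=9/64−35/128·58/159=13/318
back: M2=-18/35−12/35·13/318=-28/53
back: M1=0−1/6·-28/53=14/159
M: M0=0, M1=14/159, M2=-28/53, M3=13/318, M4=58/159, M5=0
seg 0: a=-3, c=M0/2=0, d=(M1−M0)/(6·2)=7/954, b=Δ0−h0·(2M0+M1)/6=463/477
seg 1: a=-1, c=M1/2=7/159, d=(M2−M1)/(6·1)=-49/477, b=Δ1−h1·(2M1+M2)/6=505/477
seg 2: a=0, c=M2/2=-14/53, d=(M3−M2)/(6·2)=181/3816, b=Δ2−h2·(2M2+M3)/6=400/477
seg 3: a=1, c=M3/2=13/636, d=(M4−M3)/(6·2)=103/3816, b=Δ3−h3·(2M3+M4)/6=335/954
seg 4: a=2, c=M4/2=29/159, d=(M5−M4)/(6·2)=-29/954, b=Δ4−h4·(2M4+M5)/6=361/477
t_q=15/2 → seg 4, τ=1/2; S=2+361/477·τ+29/159·τ²+-29/954·τ³=6157/2544

  seg 0: a=-3 b=463/477 c=0 d=7/954
  seg 1: a=-1 b=505/477 c=7/159 d=-49/477
  seg 2: a=0 b=400/477 c=-14/53 d=181/3816
  seg 3: a=1 b=335/954 c=13/636 d=103/3816
  seg 4: a=2 b=361/477 c=29/159 d=-29/954
S(15/2) = 6157/2544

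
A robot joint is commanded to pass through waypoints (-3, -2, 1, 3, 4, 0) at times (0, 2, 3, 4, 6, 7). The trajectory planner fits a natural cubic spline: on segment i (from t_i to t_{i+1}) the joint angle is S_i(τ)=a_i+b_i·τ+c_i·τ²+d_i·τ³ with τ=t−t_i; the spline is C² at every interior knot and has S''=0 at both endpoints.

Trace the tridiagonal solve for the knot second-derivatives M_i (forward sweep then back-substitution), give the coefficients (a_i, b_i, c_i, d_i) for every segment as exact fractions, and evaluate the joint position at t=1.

Δ: Δ0=1/2, Δ1=3, Δ2=2, Δ3=1/2, Δ4=-4
row 1: diag=6, rhs=15; c'=1/6, d'=5/2
row 2: denom=4−1·1/6=23/6; d'=(-6−1·5/2)/(23/6)=-51/23
row 3: denom=6−1·6/23=132/23; d'=(-9−1·-51/23)/(132/23)=-13/11
row 4: denom=6−2·23/66=175/33; d'=(-27−2·-13/11)/(175/33)=-813/175
back: M4=-813/175
back: M3=-13/11−23/66·-813/175=153/350
back: M2=-51/23−6/23·153/350=-408/175
back: M1=5/2−1/6·-408/175=1011/350
M: M0=0, M1=1011/350, M2=-408/175, M3=153/350, M4=-813/175, M5=0
seg 0: a=-3, c=M0/2=0, d=(M1−M0)/(6·2)=337/1400, b=Δ0−h0·(2M0+M1)/6=-81/175
seg 1: a=-2, c=M1/2=1011/700, d=(M2−M1)/(6·1)=-87/100, b=Δ1−h1·(2M1+M2)/6=849/350
seg 2: a=1, c=M2/2=-204/175, d=(M3−M2)/(6·1)=323/700, b=Δ2−h2·(2M2+M3)/6=1893/700
seg 3: a=3, c=M3/2=153/700, d=(M4−M3)/(6·2)=-593/1400, b=Δ3−h3·(2M3+M4)/6=123/70
seg 4: a=4, c=M4/2=-813/350, d=(M5−M4)/(6·1)=271/350, b=Δ4−h4·(2M4+M5)/6=-429/175
t_q=1 → seg 0, τ=1; S=-3+-81/175·τ+0·τ²+337/1400·τ³=-4511/1400

  seg 0: a=-3 b=-81/175 c=0 d=337/1400
  seg 1: a=-2 b=849/350 c=1011/700 d=-87/100
  seg 2: a=1 b=1893/700 c=-204/175 d=323/700
  seg 3: a=3 b=123/70 c=153/700 d=-593/1400
  seg 4: a=4 b=-429/175 c=-813/350 d=271/350
S(1) = -4511/1400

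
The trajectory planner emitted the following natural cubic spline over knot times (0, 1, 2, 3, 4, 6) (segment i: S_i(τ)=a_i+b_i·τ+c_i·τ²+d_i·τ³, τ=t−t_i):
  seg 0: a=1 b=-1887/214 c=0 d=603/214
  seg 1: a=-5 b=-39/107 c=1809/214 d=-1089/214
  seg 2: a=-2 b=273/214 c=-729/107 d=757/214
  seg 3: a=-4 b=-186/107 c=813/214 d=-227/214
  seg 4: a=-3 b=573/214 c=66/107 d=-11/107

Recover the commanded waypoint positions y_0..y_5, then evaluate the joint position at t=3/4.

y_0 = S_0(0) = a_0 = 1
y_1 = S_1(0) = a_1 = -5
y_2 = S_2(0) = a_2 = -2
y_3 = S_3(0) = a_3 = -4
y_4 = S_4(0) = a_4 = -3
y_5 = S_4(2) = 4
t_q=3/4 is in segment 0 (τ=3/4); S_0(τ)=-60599/13696

y_0=1 y_1=-5 y_2=-2 y_3=-4 y_4=-3 y_5=4
S(3/4) = -60599/13696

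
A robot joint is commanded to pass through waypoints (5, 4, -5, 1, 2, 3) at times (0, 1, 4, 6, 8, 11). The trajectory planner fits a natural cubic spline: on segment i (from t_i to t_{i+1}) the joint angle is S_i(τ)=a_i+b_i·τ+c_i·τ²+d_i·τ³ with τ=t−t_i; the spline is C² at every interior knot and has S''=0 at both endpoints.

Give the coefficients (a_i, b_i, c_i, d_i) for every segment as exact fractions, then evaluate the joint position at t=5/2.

Δ: Δ0=-1, Δ1=-3, Δ2=3, Δ3=1/2, Δ4=1/3
row 1: diag=8, rhs=-12; c'=3/8, d'=-3/2
row 2: denom=10−3·3/8=71/8; d'=(36−3·-3/2)/(71/8)=324/71
row 3: denom=8−2·16/71=536/71; d'=(-15−2·324/71)/(536/71)=-1713/536
row 4: denom=10−2·71/268=1269/134; d'=(-1−2·-1713/536)/(1269/134)=1445/2538
back: M4=1445/2538
back: M3=-1713/536−71/268·1445/2538=-4247/1269
back: M2=324/71−16/71·-4247/1269=6748/1269
back: M1=-3/2−3/8·6748/1269=-1478/423
M: M0=0, M1=-1478/423, M2=6748/1269, M3=-4247/1269, M4=1445/2538, M5=0
seg 0: a=5, c=M0/2=0, d=(M1−M0)/(6·1)=-739/1269, b=Δ0−h0·(2M0+M1)/6=-530/1269
seg 1: a=4, c=M1/2=-739/423, d=(M2−M1)/(6·3)=5591/11421, b=Δ1−h1·(2M1+M2)/6=-2747/1269
seg 2: a=-5, c=M2/2=3374/1269, d=(M3−M2)/(6·2)=-3665/5076, b=Δ2−h2·(2M2+M3)/6=724/1269
seg 3: a=1, c=M3/2=-4247/2538, d=(M4−M3)/(6·2)=3313/10152, b=Δ3−h3·(2M3+M4)/6=1075/423
seg 4: a=2, c=M4/2=1445/5076, d=(M5−M4)/(6·3)=-1445/45684, b=Δ4−h4·(2M4+M5)/6=-599/2538
t_q=5/2 → seg 1, τ=3/2; S=4+-2747/1269·τ+-739/423·τ²+5591/11421·τ³=-1721/1128

  seg 0: a=5 b=-530/1269 c=0 d=-739/1269
  seg 1: a=4 b=-2747/1269 c=-739/423 d=5591/11421
  seg 2: a=-5 b=724/1269 c=3374/1269 d=-3665/5076
  seg 3: a=1 b=1075/423 c=-4247/2538 d=3313/10152
  seg 4: a=2 b=-599/2538 c=1445/5076 d=-1445/45684
S(5/2) = -1721/1128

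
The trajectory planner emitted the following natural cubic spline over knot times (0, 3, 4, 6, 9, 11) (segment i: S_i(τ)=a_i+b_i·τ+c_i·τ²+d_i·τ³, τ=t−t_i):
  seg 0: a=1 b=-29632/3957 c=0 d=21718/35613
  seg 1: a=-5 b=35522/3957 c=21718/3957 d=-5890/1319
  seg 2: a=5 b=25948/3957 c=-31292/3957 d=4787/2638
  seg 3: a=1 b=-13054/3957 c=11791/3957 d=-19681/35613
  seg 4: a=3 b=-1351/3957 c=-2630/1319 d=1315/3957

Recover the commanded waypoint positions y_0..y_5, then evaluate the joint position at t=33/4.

y_0=1 y_1=-5 y_2=5 y_3=1 y_4=3 y_5=-3
S(33/4) = 199865/84416

y_0 = S_0(0) = a_0 = 1
y_1 = S_1(0) = a_1 = -5
y_2 = S_2(0) = a_2 = 5
y_3 = S_3(0) = a_3 = 1
y_4 = S_4(0) = a_4 = 3
y_5 = S_4(2) = -3
t_q=33/4 is in segment 3 (τ=9/4); S_3(τ)=199865/84416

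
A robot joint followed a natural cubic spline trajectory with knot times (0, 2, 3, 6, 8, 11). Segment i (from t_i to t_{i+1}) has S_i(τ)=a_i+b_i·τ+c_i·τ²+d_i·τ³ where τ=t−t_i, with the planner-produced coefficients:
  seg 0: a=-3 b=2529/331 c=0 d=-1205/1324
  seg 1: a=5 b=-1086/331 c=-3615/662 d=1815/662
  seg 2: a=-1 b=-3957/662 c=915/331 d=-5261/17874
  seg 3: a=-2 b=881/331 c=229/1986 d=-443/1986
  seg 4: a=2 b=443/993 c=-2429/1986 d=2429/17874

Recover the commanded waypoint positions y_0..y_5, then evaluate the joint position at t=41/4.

y_0 = S_0(0) = a_0 = -3
y_1 = S_1(0) = a_1 = 5
y_2 = S_2(0) = a_2 = -1
y_3 = S_3(0) = a_3 = -2
y_4 = S_4(0) = a_4 = 2
y_5 = S_4(3) = -4
t_q=41/4 is in segment 4 (τ=9/4); S_4(τ)=-69485/42368

y_0=-3 y_1=5 y_2=-1 y_3=-2 y_4=2 y_5=-4
S(41/4) = -69485/42368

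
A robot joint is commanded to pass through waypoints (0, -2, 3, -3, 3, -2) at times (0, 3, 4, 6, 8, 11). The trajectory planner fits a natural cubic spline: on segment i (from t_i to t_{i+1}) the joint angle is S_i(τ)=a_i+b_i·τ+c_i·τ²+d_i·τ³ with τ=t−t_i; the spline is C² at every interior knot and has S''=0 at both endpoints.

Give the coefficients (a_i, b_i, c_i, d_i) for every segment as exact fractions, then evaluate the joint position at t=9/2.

Δ: Δ0=-2/3, Δ1=5, Δ2=-3, Δ3=3, Δ4=-5/3
row 1: diag=8, rhs=34; c'=1/8, d'=17/4
row 2: denom=6−1·1/8=47/8; d'=(-48−1·17/4)/(47/8)=-418/47
row 3: denom=8−2·16/47=344/47; d'=(36−2·-418/47)/(344/47)=316/43
row 4: denom=10−2·47/172=813/86; d'=(-28−2·316/43)/(813/86)=-1224/271
back: M4=-1224/271
back: M3=316/43−47/172·-1224/271=2326/271
back: M2=-418/47−16/47·2326/271=-3202/271
back: M1=17/4−1/8·-3202/271=1552/271
M: M0=0, M1=1552/271, M2=-3202/271, M3=2326/271, M4=-1224/271, M5=0
seg 0: a=0, c=M0/2=0, d=(M1−M0)/(6·3)=776/2439, b=Δ0−h0·(2M0+M1)/6=-2870/813
seg 1: a=-2, c=M1/2=776/271, d=(M2−M1)/(6·1)=-2377/813, b=Δ1−h1·(2M1+M2)/6=4114/813
seg 2: a=3, c=M2/2=-1601/271, d=(M3−M2)/(6·2)=1382/813, b=Δ2−h2·(2M2+M3)/6=1639/813
seg 3: a=-3, c=M3/2=1163/271, d=(M4−M3)/(6·2)=-1775/1626, b=Δ3−h3·(2M3+M4)/6=-989/813
seg 4: a=3, c=M4/2=-612/271, d=(M5−M4)/(6·3)=68/271, b=Δ4−h4·(2M4+M5)/6=2317/813
t_q=9/2 → seg 2, τ=1/2; S=3+1639/813·τ+-1601/271·τ²+1382/813·τ³=1487/542

  seg 0: a=0 b=-2870/813 c=0 d=776/2439
  seg 1: a=-2 b=4114/813 c=776/271 d=-2377/813
  seg 2: a=3 b=1639/813 c=-1601/271 d=1382/813
  seg 3: a=-3 b=-989/813 c=1163/271 d=-1775/1626
  seg 4: a=3 b=2317/813 c=-612/271 d=68/271
S(9/2) = 1487/542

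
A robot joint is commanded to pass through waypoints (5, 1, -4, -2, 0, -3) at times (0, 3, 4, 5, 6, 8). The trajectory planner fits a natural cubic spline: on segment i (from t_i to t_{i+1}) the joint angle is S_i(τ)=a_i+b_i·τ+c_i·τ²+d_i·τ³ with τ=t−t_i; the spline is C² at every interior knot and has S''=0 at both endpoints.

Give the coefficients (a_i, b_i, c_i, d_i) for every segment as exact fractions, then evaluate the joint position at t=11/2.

  seg 0: a=5 b=3191/3990 c=0 d=-2837/11970
  seg 1: a=1 b=-11171/1995 c=-2837/1330 d=10903/3990
  seg 2: a=-4 b=-1331/798 c=4033/665 d=-9563/3990
  seg 3: a=-2 b=6526/1995 c=-1497/1330 d=-83/570
  seg 4: a=0 b=2327/3990 c=-1039/665 d=1039/3990
S(11/2) = -1413/2128

Δ: Δ0=-4/3, Δ1=-5, Δ2=2, Δ3=2, Δ4=-3/2
row 1: diag=8, rhs=-22; c'=1/8, d'=-11/4
row 2: denom=4−1·1/8=31/8; d'=(42−1·-11/4)/(31/8)=358/31
row 3: denom=4−1·8/31=116/31; d'=(0−1·358/31)/(116/31)=-179/58
row 4: denom=6−1·31/116=665/116; d'=(-21−1·-179/58)/(665/116)=-2078/665
back: M4=-2078/665
back: M3=-179/58−31/116·-2078/665=-1497/665
back: M2=358/31−8/31·-1497/665=8066/665
back: M1=-11/4−1/8·8066/665=-2837/665
M: M0=0, M1=-2837/665, M2=8066/665, M3=-1497/665, M4=-2078/665, M5=0
seg 0: a=5, c=M0/2=0, d=(M1−M0)/(6·3)=-2837/11970, b=Δ0−h0·(2M0+M1)/6=3191/3990
seg 1: a=1, c=M1/2=-2837/1330, d=(M2−M1)/(6·1)=10903/3990, b=Δ1−h1·(2M1+M2)/6=-11171/1995
seg 2: a=-4, c=M2/2=4033/665, d=(M3−M2)/(6·1)=-9563/3990, b=Δ2−h2·(2M2+M3)/6=-1331/798
seg 3: a=-2, c=M3/2=-1497/1330, d=(M4−M3)/(6·1)=-83/570, b=Δ3−h3·(2M3+M4)/6=6526/1995
seg 4: a=0, c=M4/2=-1039/665, d=(M5−M4)/(6·2)=1039/3990, b=Δ4−h4·(2M4+M5)/6=2327/3990
t_q=11/2 → seg 3, τ=1/2; S=-2+6526/1995·τ+-1497/1330·τ²+-83/570·τ³=-1413/2128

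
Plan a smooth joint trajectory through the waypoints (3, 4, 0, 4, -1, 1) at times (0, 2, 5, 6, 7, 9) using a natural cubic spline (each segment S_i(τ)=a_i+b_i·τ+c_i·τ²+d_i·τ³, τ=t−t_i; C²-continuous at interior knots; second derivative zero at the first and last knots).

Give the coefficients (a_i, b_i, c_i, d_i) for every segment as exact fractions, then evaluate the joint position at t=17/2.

Δ: Δ0=1/2, Δ1=-4/3, Δ2=4, Δ3=-5, Δ4=1
row 1: diag=10, rhs=-11; c'=3/10, d'=-11/10
row 2: denom=8−3·3/10=71/10; d'=(32−3·-11/10)/(71/10)=353/71
row 3: denom=4−1·10/71=274/71; d'=(-54−1·353/71)/(274/71)=-4187/274
row 4: denom=6−1·71/274=1573/274; d'=(36−1·-4187/274)/(1573/274)=14051/1573
back: M4=14051/1573
back: M3=-4187/274−71/274·14051/1573=-27678/1573
back: M2=353/71−10/71·-27678/1573=11719/1573
back: M1=-11/10−3/10·11719/1573=-5246/1573
M: M0=0, M1=-5246/1573, M2=11719/1573, M3=-27678/1573, M4=14051/1573, M5=0
seg 0: a=3, c=M0/2=0, d=(M1−M0)/(6·2)=-2623/9438, b=Δ0−h0·(2M0+M1)/6=15211/9438
seg 1: a=4, c=M1/2=-2623/1573, d=(M2−M1)/(6·3)=145/242, b=Δ1−h1·(2M1+M2)/6=-16265/9438
seg 2: a=0, c=M2/2=11719/3146, d=(M3−M2)/(6·1)=-39397/9438, b=Δ2−h2·(2M2+M3)/6=20996/4719
seg 3: a=4, c=M3/2=-13839/1573, d=(M4−M3)/(6·1)=41729/9438, b=Δ3−h3·(2M3+M4)/6=-535/858
seg 4: a=-1, c=M4/2=14051/3146, d=(M5−M4)/(6·2)=-14051/18876, b=Δ4−h4·(2M4+M5)/6=-23383/4719
t_q=17/2 → seg 4, τ=3/2; S=-1+-23383/4719·τ+14051/3146·τ²+-14051/18876·τ³=-45087/50336

  seg 0: a=3 b=15211/9438 c=0 d=-2623/9438
  seg 1: a=4 b=-16265/9438 c=-2623/1573 d=145/242
  seg 2: a=0 b=20996/4719 c=11719/3146 d=-39397/9438
  seg 3: a=4 b=-535/858 c=-13839/1573 d=41729/9438
  seg 4: a=-1 b=-23383/4719 c=14051/3146 d=-14051/18876
S(17/2) = -45087/50336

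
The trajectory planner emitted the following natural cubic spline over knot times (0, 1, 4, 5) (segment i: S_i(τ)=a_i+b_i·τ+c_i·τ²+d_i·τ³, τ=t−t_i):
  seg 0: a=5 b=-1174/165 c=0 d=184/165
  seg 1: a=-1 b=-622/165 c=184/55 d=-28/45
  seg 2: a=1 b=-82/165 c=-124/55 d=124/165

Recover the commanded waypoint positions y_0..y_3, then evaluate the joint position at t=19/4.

y_0 = S_0(0) = a_0 = 5
y_1 = S_1(0) = a_1 = -1
y_2 = S_2(0) = a_2 = 1
y_3 = S_2(1) = -1
t_q=19/4 is in segment 2 (τ=3/4); S_2(τ)=-57/176

y_0=5 y_1=-1 y_2=1 y_3=-1
S(19/4) = -57/176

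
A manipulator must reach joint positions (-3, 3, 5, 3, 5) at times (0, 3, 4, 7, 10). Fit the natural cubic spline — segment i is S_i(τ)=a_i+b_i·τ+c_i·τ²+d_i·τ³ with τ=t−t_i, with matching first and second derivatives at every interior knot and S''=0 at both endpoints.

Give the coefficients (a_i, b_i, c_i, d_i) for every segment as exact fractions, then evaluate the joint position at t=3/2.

Δ: Δ0=2, Δ1=2, Δ2=-2/3, Δ3=2/3
row 1: diag=8, rhs=0; c'=1/8, d'=0
row 2: denom=8−1·1/8=63/8; d'=(-16−1·0)/(63/8)=-128/63
row 3: denom=12−3·8/21=76/7; d'=(8−3·-128/63)/(76/7)=74/57
back: M3=74/57
back: M2=-128/63−8/21·74/57=-48/19
back: M1=0−1/8·-48/19=6/19
M: M0=0, M1=6/19, M2=-48/19, M3=74/57, M4=0
seg 0: a=-3, c=M0/2=0, d=(M1−M0)/(6·3)=1/57, b=Δ0−h0·(2M0+M1)/6=35/19
seg 1: a=3, c=M1/2=3/19, d=(M2−M1)/(6·1)=-9/19, b=Δ1−h1·(2M1+M2)/6=44/19
seg 2: a=5, c=M2/2=-24/19, d=(M3−M2)/(6·3)=109/513, b=Δ2−h2·(2M2+M3)/6=23/19
seg 3: a=3, c=M3/2=37/57, d=(M4−M3)/(6·3)=-37/513, b=Δ3−h3·(2M3+M4)/6=-12/19
t_q=3/2 → seg 0, τ=3/2; S=-3+35/19·τ+0·τ²+1/57·τ³=-27/152

  seg 0: a=-3 b=35/19 c=0 d=1/57
  seg 1: a=3 b=44/19 c=3/19 d=-9/19
  seg 2: a=5 b=23/19 c=-24/19 d=109/513
  seg 3: a=3 b=-12/19 c=37/57 d=-37/513
S(3/2) = -27/152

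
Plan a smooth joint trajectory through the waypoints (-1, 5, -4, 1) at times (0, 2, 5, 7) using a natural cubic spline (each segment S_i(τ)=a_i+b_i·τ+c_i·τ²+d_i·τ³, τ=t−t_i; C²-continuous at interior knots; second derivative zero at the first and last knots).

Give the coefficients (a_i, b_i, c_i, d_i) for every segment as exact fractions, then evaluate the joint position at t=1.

  seg 0: a=-1 b=426/91 c=0 d=-153/364
  seg 1: a=5 b=-33/91 c=-459/182 d=23/42
  seg 2: a=-4 b=-129/182 c=219/91 d=-73/182
S(1) = 1187/364

Δ: Δ0=3, Δ1=-3, Δ2=5/2
row 1: diag=10, rhs=-36; c'=3/10, d'=-18/5
row 2: denom=10−3·3/10=91/10; d'=(33−3·-18/5)/(91/10)=438/91
back: M2=438/91
back: M1=-18/5−3/10·438/91=-459/91
M: M0=0, M1=-459/91, M2=438/91, M3=0
seg 0: a=-1, c=M0/2=0, d=(M1−M0)/(6·2)=-153/364, b=Δ0−h0·(2M0+M1)/6=426/91
seg 1: a=5, c=M1/2=-459/182, d=(M2−M1)/(6·3)=23/42, b=Δ1−h1·(2M1+M2)/6=-33/91
seg 2: a=-4, c=M2/2=219/91, d=(M3−M2)/(6·2)=-73/182, b=Δ2−h2·(2M2+M3)/6=-129/182
t_q=1 → seg 0, τ=1; S=-1+426/91·τ+0·τ²+-153/364·τ³=1187/364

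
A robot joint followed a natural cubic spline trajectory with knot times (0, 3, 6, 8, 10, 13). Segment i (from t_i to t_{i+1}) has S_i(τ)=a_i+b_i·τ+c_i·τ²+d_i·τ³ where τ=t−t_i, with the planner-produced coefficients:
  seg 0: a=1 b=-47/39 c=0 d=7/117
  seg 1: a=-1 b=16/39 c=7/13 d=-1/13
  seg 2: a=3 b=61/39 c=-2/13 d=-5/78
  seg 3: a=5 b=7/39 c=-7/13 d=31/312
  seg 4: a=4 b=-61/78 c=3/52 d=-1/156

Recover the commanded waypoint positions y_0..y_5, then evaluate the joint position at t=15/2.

y_0 = S_0(0) = a_0 = 1
y_1 = S_1(0) = a_1 = -1
y_2 = S_2(0) = a_2 = 3
y_3 = S_3(0) = a_3 = 5
y_4 = S_4(0) = a_4 = 4
y_5 = S_4(3) = 2
t_q=15/2 is in segment 2 (τ=3/2); S_2(τ)=995/208

y_0=1 y_1=-1 y_2=3 y_3=5 y_4=4 y_5=2
S(15/2) = 995/208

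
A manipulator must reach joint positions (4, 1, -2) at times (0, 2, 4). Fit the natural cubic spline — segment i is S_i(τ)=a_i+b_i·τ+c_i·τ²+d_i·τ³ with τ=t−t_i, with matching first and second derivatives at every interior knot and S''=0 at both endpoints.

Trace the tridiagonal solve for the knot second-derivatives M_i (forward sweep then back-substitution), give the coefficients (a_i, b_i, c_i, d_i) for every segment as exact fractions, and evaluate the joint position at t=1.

Δ: Δ0=-3/2, Δ1=-3/2
row 1: diag=8, rhs=0; c'=1/4, d'=0
back: M1=0
M: M0=0, M1=0, M2=0
seg 0: a=4, c=M0/2=0, d=(M1−M0)/(6·2)=0, b=Δ0−h0·(2M0+M1)/6=-3/2
seg 1: a=1, c=M1/2=0, d=(M2−M1)/(6·2)=0, b=Δ1−h1·(2M1+M2)/6=-3/2
t_q=1 → seg 0, τ=1; S=4+-3/2·τ+0·τ²+0·τ³=5/2

  seg 0: a=4 b=-3/2 c=0 d=0
  seg 1: a=1 b=-3/2 c=0 d=0
S(1) = 5/2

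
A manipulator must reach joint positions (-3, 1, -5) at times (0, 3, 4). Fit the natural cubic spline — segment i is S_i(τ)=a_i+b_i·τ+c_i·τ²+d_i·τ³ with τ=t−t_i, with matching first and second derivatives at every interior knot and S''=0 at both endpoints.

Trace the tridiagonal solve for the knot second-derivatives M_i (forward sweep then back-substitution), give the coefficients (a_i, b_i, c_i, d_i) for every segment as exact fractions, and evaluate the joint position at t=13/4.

  seg 0: a=-3 b=49/12 c=0 d=-11/36
  seg 1: a=1 b=-25/6 c=-11/4 d=11/12
S(13/4) = -51/256

Δ: Δ0=4/3, Δ1=-6
row 1: diag=8, rhs=-44; c'=1/8, d'=-11/2
back: M1=-11/2
M: M0=0, M1=-11/2, M2=0
seg 0: a=-3, c=M0/2=0, d=(M1−M0)/(6·3)=-11/36, b=Δ0−h0·(2M0+M1)/6=49/12
seg 1: a=1, c=M1/2=-11/4, d=(M2−M1)/(6·1)=11/12, b=Δ1−h1·(2M1+M2)/6=-25/6
t_q=13/4 → seg 1, τ=1/4; S=1+-25/6·τ+-11/4·τ²+11/12·τ³=-51/256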